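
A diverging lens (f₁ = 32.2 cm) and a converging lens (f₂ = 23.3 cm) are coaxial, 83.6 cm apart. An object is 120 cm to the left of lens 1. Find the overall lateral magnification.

m = -0.0575

f₁ = −32.2 cm (diverging).
Lens 1: 1/d_i1 = 1/(-32.2) − 1/(120) = -0.03939, so d_i1 = -25.39 cm; m₁ = −d_i1/d_o1 = +0.2116.
d_o2 = 83.6 − (-25.39) = 109.0 cm.
Lens 2: 1/d_i2 = 1/(23.3) − 1/(109.0) = 0.03374, so d_i2 = 29.63 cm; m₂ = −d_i2/d_o2 = -0.2719.
m = m₁·m₂ = (+0.2116)(-0.2719) = -0.0575.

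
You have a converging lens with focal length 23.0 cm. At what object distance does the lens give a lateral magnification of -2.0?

34.5 cm

m = −d_i/d_o ⇒ d_i = −m·d_o.
1/f = 1/d_o + 1/d_i = 1/d_o − 1/(m·d_o) = (1 − 1/m)/d_o, so d_o = f(1 − 1/m) = (23.00)(1 − 1/(-2.0)) = 34.5 cm.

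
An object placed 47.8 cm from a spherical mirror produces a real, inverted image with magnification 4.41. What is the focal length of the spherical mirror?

f = 39.0 cm (concave)

m = −d_i/d_o ⇒ d_i = −m·d_o = −(-4.41)·(47.8) = 210.8 cm.
1/f = 1/d_o + 1/d_i = 1/(47.8) + 1/(210.8) = 0.02566, so f = 39.0 cm.
Since f is positive, the spherical mirror is concave.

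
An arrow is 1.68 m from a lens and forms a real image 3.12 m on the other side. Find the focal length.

f = 1.09 m (converging)

Real image ⇒ d_i = +3.12 m.
1/f = 1/d_o + 1/d_i = 1/(1.68) + 1/(3.12) = 0.9158, so f = 1.09 m.
Since f is positive, the lens is converging.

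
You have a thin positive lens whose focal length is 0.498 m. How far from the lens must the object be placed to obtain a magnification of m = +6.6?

0.423 m

m = −d_i/d_o ⇒ d_i = −m·d_o.
1/f = 1/d_o + 1/d_i = 1/d_o − 1/(m·d_o) = (1 − 1/m)/d_o, so d_o = f(1 − 1/m) = (0.4980)(1 − 1/(+6.6)) = 0.423 m.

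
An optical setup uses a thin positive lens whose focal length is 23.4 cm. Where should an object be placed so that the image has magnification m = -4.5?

28.6 cm

m = −d_i/d_o ⇒ d_i = −m·d_o.
1/f = 1/d_o + 1/d_i = 1/d_o − 1/(m·d_o) = (1 − 1/m)/d_o, so d_o = f(1 − 1/m) = (23.40)(1 − 1/(-4.5)) = 28.6 cm.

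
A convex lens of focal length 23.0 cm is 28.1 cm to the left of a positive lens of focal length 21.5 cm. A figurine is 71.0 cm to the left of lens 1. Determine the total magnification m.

m = -0.376

Lens 1: 1/d_i1 = 1/(23.0) − 1/(71.0) = 0.02939, so d_i1 = 34.02 cm; m₁ = −d_i1/d_o1 = -0.4792.
d_o2 = 28.1 − (34.02) = -5.920 cm (virtual object).
Lens 2: 1/d_i2 = 1/(21.5) − 1/(-5.920) = 0.2154, so d_i2 = 4.642 cm; m₂ = −d_i2/d_o2 = +0.7841.
m = m₁·m₂ = (-0.4792)(+0.7841) = -0.376.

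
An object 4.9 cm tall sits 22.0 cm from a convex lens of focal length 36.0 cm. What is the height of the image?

12.6 cm

1/d_i = 1/f − 1/d_o = 1/(36.00) − 1/(22.0) = -0.01768, so d_i = -56.57 cm.
m = −d_i/d_o = +2.571.
|h_i| = |m|·h_o = 2.571 × 4.9 = 12.6 cm. The image is virtual, upright and enlarged, on the same side as the object.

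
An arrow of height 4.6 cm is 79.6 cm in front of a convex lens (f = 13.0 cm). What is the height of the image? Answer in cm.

1/d_i = 1/f − 1/d_o = 1/(13.00) − 1/(79.6) = 0.06436, so d_i = 15.54 cm.
m = −d_i/d_o = -0.1952.
|h_i| = |m|·h_o = 0.1952 × 4.6 = 0.898 cm. The image is real, inverted and reduced, on the far side of the lens.

0.898 cm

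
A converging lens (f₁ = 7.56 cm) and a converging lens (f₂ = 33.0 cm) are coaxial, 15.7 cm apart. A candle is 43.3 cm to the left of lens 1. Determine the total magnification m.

m = -0.264

Lens 1: 1/d_i1 = 1/(7.56) − 1/(43.3) = 0.1092, so d_i1 = 9.159 cm; m₁ = −d_i1/d_o1 = -0.2115.
d_o2 = 15.7 − (9.159) = 6.541 cm.
Lens 2: 1/d_i2 = 1/(33.0) − 1/(6.541) = -0.1226, so d_i2 = -8.158 cm; m₂ = −d_i2/d_o2 = +1.247.
m = m₁·m₂ = (-0.2115)(+1.247) = -0.264.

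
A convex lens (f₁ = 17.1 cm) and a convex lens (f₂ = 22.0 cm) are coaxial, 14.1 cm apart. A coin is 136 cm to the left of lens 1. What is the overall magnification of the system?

Lens 1: 1/d_i1 = 1/(17.1) − 1/(136) = 0.05113, so d_i1 = 19.56 cm; m₁ = −d_i1/d_o1 = -0.1438.
d_o2 = 14.1 − (19.56) = -5.460 cm (virtual object).
Lens 2: 1/d_i2 = 1/(22.0) − 1/(-5.460) = 0.2286, so d_i2 = 4.374 cm; m₂ = −d_i2/d_o2 = +0.8012.
m = m₁·m₂ = (-0.1438)(+0.8012) = -0.115.

m = -0.115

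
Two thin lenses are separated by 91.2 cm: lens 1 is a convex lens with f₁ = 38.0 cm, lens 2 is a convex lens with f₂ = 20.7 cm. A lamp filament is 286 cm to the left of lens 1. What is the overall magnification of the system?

Lens 1: 1/d_i1 = 1/(38.0) − 1/(286) = 0.02282, so d_i1 = 43.82 cm; m₁ = −d_i1/d_o1 = -0.1532.
d_o2 = 91.2 − (43.82) = 47.38 cm.
Lens 2: 1/d_i2 = 1/(20.7) − 1/(47.38) = 0.02720, so d_i2 = 36.76 cm; m₂ = −d_i2/d_o2 = -0.7759.
m = m₁·m₂ = (-0.1532)(-0.7759) = +0.119.

m = +0.119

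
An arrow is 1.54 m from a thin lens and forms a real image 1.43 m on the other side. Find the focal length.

Real image ⇒ d_i = +1.43 m.
1/f = 1/d_o + 1/d_i = 1/(1.54) + 1/(1.43) = 1.349, so f = 0.741 m.
Since f is positive, the thin lens is converging.

f = 0.741 m (converging)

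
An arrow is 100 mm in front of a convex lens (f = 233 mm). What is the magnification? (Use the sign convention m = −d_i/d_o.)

1/d_i = 1/f − 1/d_o = 1/(233.0) − 1/(100) = -0.005708, so d_i = -175.2 mm.
m = −d_i/d_o = −(-175.2)/(100) = +1.75.
The image is virtual, upright and enlarged, on the same side as the object.

m = +1.75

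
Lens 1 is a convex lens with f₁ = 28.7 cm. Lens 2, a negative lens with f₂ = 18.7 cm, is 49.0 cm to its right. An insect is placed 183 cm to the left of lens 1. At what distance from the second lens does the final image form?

Lens 1: 1/d_i1 = 1/f₁ − 1/d_o1 = 1/(28.7) − 1/(183) = 0.02938, so d_i1 = 34.04 cm.
The intermediate image is 34.04 cm to the right of lens 1, which is 49.0 − (34.04) = 14.96 cm to the left of lens 2, so d_o2 = +14.96 cm.
Lens 2 is diverging, so f₂ = −18.7 cm.
Lens 2: 1/d_i2 = 1/f₂ − 1/d_o2 = 1/(-18.7) − 1/(14.96) = -0.1203, so d_i2 = -8.31 cm.
The final image is virtual, 8.31 cm to the left of lens 2 (overall magnification ≈ -0.10).

8.31 cm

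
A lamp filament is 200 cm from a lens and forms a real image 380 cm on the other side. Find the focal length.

f = 131 cm (converging)

Real image ⇒ d_i = +380 cm.
1/f = 1/d_o + 1/d_i = 1/(200) + 1/(380) = 0.007632, so f = 131 cm.
Since f is positive, the lens is converging.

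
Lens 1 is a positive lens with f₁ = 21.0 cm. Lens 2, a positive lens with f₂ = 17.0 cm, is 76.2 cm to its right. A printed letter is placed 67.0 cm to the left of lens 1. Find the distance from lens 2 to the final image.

27.1 cm

Lens 1: 1/d_i1 = 1/f₁ − 1/d_o1 = 1/(21.0) − 1/(67.0) = 0.03269, so d_i1 = 30.59 cm.
The intermediate image is 30.59 cm to the right of lens 1, which is 76.2 − (30.59) = 45.61 cm to the left of lens 2, so d_o2 = +45.61 cm.
Lens 2: 1/d_i2 = 1/f₂ − 1/d_o2 = 1/(17.0) − 1/(45.61) = 0.03690, so d_i2 = 27.1 cm.
The final image is real, 27.1 cm to the right of lens 2 (overall magnification ≈ 0.27).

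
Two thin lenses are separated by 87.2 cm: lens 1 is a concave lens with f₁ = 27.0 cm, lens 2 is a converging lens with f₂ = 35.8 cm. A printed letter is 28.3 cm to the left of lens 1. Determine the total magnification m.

m = -0.268

f₁ = −27.0 cm (diverging).
Lens 1: 1/d_i1 = 1/(-27.0) − 1/(28.3) = -0.07237, so d_i1 = -13.82 cm; m₁ = −d_i1/d_o1 = +0.4883.
d_o2 = 87.2 − (-13.82) = 101.0 cm.
Lens 2: 1/d_i2 = 1/(35.8) − 1/(101.0) = 0.01803, so d_i2 = 55.46 cm; m₂ = −d_i2/d_o2 = -0.5491.
m = m₁·m₂ = (+0.4883)(-0.5491) = -0.268.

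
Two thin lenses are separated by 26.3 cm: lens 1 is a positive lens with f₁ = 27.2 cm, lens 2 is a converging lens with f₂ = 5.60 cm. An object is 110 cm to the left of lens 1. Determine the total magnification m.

m = -0.119

Lens 1: 1/d_i1 = 1/(27.2) − 1/(110) = 0.02767, so d_i1 = 36.14 cm; m₁ = −d_i1/d_o1 = -0.3285.
d_o2 = 26.3 − (36.14) = -9.840 cm (virtual object).
Lens 2: 1/d_i2 = 1/(5.60) − 1/(-9.840) = 0.2802, so d_i2 = 3.569 cm; m₂ = −d_i2/d_o2 = +0.3627.
m = m₁·m₂ = (-0.3285)(+0.3627) = -0.119.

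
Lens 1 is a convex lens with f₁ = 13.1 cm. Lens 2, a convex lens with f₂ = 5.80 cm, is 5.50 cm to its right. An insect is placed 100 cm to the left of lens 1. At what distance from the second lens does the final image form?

3.61 cm

Lens 1: 1/d_i1 = 1/f₁ − 1/d_o1 = 1/(13.1) − 1/(100) = 0.06634, so d_i1 = 15.07 cm.
The intermediate image is 15.07 cm to the right of lens 1, which lies 9.570 cm to the right of lens 2 — a virtual object — so d_o2 = −9.570 cm.
Lens 2: 1/d_i2 = 1/f₂ − 1/d_o2 = 1/(5.80) − 1/(-9.570) = 0.2769, so d_i2 = 3.61 cm.
The final image is real, 3.61 cm to the right of lens 2 (overall magnification ≈ -0.057).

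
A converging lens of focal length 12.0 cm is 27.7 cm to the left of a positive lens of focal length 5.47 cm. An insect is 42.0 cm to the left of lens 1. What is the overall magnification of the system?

m = +0.403

Lens 1: 1/d_i1 = 1/(12.0) − 1/(42.0) = 0.05952, so d_i1 = 16.80 cm; m₁ = −d_i1/d_o1 = -0.4000.
d_o2 = 27.7 − (16.80) = 10.90 cm.
Lens 2: 1/d_i2 = 1/(5.47) − 1/(10.90) = 0.09107, so d_i2 = 10.98 cm; m₂ = −d_i2/d_o2 = -1.007.
m = m₁·m₂ = (-0.4000)(-1.007) = +0.403.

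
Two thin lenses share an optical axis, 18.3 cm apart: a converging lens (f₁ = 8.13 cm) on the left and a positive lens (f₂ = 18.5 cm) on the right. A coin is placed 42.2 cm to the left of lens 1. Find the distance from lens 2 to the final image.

14.8 cm

Lens 1: 1/d_i1 = 1/f₁ − 1/d_o1 = 1/(8.13) − 1/(42.2) = 0.09930, so d_i1 = 10.07 cm.
The intermediate image is 10.07 cm to the right of lens 1, which is 18.3 − (10.07) = 8.230 cm to the left of lens 2, so d_o2 = +8.230 cm.
Lens 2: 1/d_i2 = 1/f₂ − 1/d_o2 = 1/(18.5) − 1/(8.230) = -0.06745, so d_i2 = -14.8 cm.
The final image is virtual, 14.8 cm to the left of lens 2 (overall magnification ≈ -0.43).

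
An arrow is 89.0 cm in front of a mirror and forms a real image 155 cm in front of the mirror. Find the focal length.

f = 56.5 cm (concave)

Real image ⇒ d_i = +155 cm.
1/f = 1/d_o + 1/d_i = 1/(89.0) + 1/(155) = 0.01769, so f = 56.5 cm.
Since f is positive, the mirror is concave.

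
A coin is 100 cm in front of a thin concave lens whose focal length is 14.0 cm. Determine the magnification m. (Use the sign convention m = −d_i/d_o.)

For a concave lens, f = -14.0 cm.
1/d_i = 1/f − 1/d_o = 1/(-14.00) − 1/(100) = -0.08143, so d_i = -12.28 cm.
m = −d_i/d_o = −(-12.28)/(100) = +0.123.
The image is virtual, upright and reduced, on the same side as the object.

m = +0.123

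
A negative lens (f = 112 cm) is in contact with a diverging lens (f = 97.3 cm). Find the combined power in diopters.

P = -1.92 D

P₁ = 1/f₁ = 1/(-1.12 m) = -0.8929 D; P₂ = 1/f₂ = 1/(-0.973 m) = -1.028 D.
For thin lenses in contact, P = P₁ + P₂ = (-0.8929) + (-1.028) = -1.92 D.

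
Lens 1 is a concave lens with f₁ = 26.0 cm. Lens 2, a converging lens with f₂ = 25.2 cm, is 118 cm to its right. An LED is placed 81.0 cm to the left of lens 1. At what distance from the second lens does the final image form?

Lens 1 is diverging, so f₁ = −26.0 cm.
Lens 1: 1/d_i1 = 1/f₁ − 1/d_o1 = 1/(-26.0) − 1/(81.0) = -0.05081, so d_i1 = -19.68 cm.
The intermediate image is 19.68 cm to the left of lens 1 (virtual), which is 118 − (-19.68) = 137.7 cm to the left of lens 2, so d_o2 = +137.7 cm.
Lens 2: 1/d_i2 = 1/f₂ − 1/d_o2 = 1/(25.2) − 1/(137.7) = 0.03242, so d_i2 = 30.8 cm.
The final image is real, 30.8 cm to the right of lens 2 (overall magnification ≈ -0.054).

30.8 cm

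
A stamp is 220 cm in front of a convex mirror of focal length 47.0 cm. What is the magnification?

m = +0.176

For a convex mirror, f = -47.0 cm.
1/d_i = 1/f − 1/d_o = 1/(-47.00) − 1/(220) = -0.02582, so d_i = -38.73 cm.
m = −d_i/d_o = −(-38.73)/(220) = +0.176.
The image is virtual, upright and reduced, behind the mirror.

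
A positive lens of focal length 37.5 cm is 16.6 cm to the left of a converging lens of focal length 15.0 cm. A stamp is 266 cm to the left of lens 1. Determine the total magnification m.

m = -0.0585

Lens 1: 1/d_i1 = 1/(37.5) − 1/(266) = 0.02291, so d_i1 = 43.65 cm; m₁ = −d_i1/d_o1 = -0.1641.
d_o2 = 16.6 − (43.65) = -27.05 cm (virtual object).
Lens 2: 1/d_i2 = 1/(15.0) − 1/(-27.05) = 0.1036, so d_i2 = 9.649 cm; m₂ = −d_i2/d_o2 = +0.3567.
m = m₁·m₂ = (-0.1641)(+0.3567) = -0.0585.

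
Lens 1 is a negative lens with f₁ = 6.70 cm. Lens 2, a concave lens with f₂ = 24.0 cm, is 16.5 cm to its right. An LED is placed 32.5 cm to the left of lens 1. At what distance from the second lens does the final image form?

11.5 cm

Lens 1 is diverging, so f₁ = −6.70 cm.
Lens 1: 1/d_i1 = 1/f₁ − 1/d_o1 = 1/(-6.70) − 1/(32.5) = -0.1800, so d_i1 = -5.555 cm.
The intermediate image is 5.555 cm to the left of lens 1 (virtual), which is 16.5 − (-5.555) = 22.05 cm to the left of lens 2, so d_o2 = +22.05 cm.
Lens 2 is diverging, so f₂ = −24.0 cm.
Lens 2: 1/d_i2 = 1/f₂ − 1/d_o2 = 1/(-24.0) − 1/(22.05) = -0.08702, so d_i2 = -11.5 cm.
The final image is virtual, 11.5 cm to the left of lens 2 (overall magnification ≈ 0.089).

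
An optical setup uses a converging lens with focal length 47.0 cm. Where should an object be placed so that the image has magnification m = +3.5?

m = −d_i/d_o ⇒ d_i = −m·d_o.
1/f = 1/d_o + 1/d_i = 1/d_o − 1/(m·d_o) = (1 − 1/m)/d_o, so d_o = f(1 − 1/m) = (47.00)(1 − 1/(+3.5)) = 33.6 cm.

33.6 cm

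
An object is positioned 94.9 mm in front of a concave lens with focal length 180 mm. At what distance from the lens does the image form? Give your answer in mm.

For a concave lens, f = -180 mm.
Lens equation: 1/q = 1/f − 1/p = 1/(-180.0) − 1/(94.9) = -0.005556 − 0.01054 = -0.01609, so q = -62.1 mm.
The image is virtual, upright and reduced, on the same side as the object.

62.1 mm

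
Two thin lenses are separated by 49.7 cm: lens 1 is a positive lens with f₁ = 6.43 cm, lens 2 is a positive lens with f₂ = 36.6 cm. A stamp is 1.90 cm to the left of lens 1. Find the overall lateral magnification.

m = -3.29

Lens 1: 1/d_i1 = 1/(6.43) − 1/(1.90) = -0.3708, so d_i1 = -2.697 cm; m₁ = −d_i1/d_o1 = +1.419.
d_o2 = 49.7 − (-2.697) = 52.40 cm.
Lens 2: 1/d_i2 = 1/(36.6) − 1/(52.40) = 0.008238, so d_i2 = 121.4 cm; m₂ = −d_i2/d_o2 = -2.316.
m = m₁·m₂ = (+1.419)(-2.316) = -3.29.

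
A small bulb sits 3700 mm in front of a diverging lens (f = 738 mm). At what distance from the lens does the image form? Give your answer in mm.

For a diverging lens, f = -738 mm.
Thin-lens equation: 1/s_i = 1/f − 1/s_o = 1/(-738.0) − 1/(3700) = -0.001355 − 0.0002703 = -0.001625, so s_i = -615 mm.
The image is virtual, upright and reduced, on the same side as the object.

615 mm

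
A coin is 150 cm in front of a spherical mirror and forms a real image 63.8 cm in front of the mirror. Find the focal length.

Real image ⇒ d_i = +63.8 cm.
1/f = 1/d_o + 1/d_i = 1/(150) + 1/(63.8) = 0.02234, so f = 44.8 cm.
Since f is positive, the spherical mirror is concave.

f = 44.8 cm (concave)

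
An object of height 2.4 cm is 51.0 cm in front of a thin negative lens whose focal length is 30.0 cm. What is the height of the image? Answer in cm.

0.889 cm

For a negative lens, f = -30.0 cm.
1/d_i = 1/f − 1/d_o = 1/(-30.00) − 1/(51.0) = -0.05294, so d_i = -18.89 cm.
m = −d_i/d_o = +0.3704.
|h_i| = |m|·h_o = 0.3704 × 2.4 = 0.889 cm. The image is virtual, upright and reduced, on the same side as the object.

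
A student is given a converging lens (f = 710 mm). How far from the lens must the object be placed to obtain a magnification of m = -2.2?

1030 mm

m = −d_i/d_o ⇒ d_i = −m·d_o.
1/f = 1/d_o + 1/d_i = 1/d_o − 1/(m·d_o) = (1 − 1/m)/d_o, so d_o = f(1 − 1/m) = (710.0)(1 − 1/(-2.2)) = 1030 mm.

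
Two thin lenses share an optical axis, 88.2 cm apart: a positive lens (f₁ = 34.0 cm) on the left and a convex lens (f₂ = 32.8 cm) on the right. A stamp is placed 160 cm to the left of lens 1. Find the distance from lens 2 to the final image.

Lens 1: 1/d_i1 = 1/f₁ − 1/d_o1 = 1/(34.0) − 1/(160) = 0.02316, so d_i1 = 43.17 cm.
The intermediate image is 43.17 cm to the right of lens 1, which is 88.2 − (43.17) = 45.03 cm to the left of lens 2, so d_o2 = +45.03 cm.
Lens 2: 1/d_i2 = 1/f₂ − 1/d_o2 = 1/(32.8) − 1/(45.03) = 0.008280, so d_i2 = 121 cm.
The final image is real, 121 cm to the right of lens 2 (overall magnification ≈ 0.72).

121 cm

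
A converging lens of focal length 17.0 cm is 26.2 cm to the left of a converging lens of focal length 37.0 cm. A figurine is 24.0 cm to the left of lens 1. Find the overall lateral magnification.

m = -1.30

Lens 1: 1/d_i1 = 1/(17.0) − 1/(24.0) = 0.01716, so d_i1 = 58.29 cm; m₁ = −d_i1/d_o1 = -2.429.
d_o2 = 26.2 − (58.29) = -32.09 cm (virtual object).
Lens 2: 1/d_i2 = 1/(37.0) − 1/(-32.09) = 0.05819, so d_i2 = 17.19 cm; m₂ = −d_i2/d_o2 = +0.5355.
m = m₁·m₂ = (-2.429)(+0.5355) = -1.30.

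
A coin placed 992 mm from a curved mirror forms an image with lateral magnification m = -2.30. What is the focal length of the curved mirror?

f = 691 mm (concave)

m = −d_i/d_o ⇒ d_i = −m·d_o = −(-2.30)·(992) = 2282 mm.
1/f = 1/d_o + 1/d_i = 1/(992) + 1/(2282) = 0.001446, so f = 691 mm.
Since f is positive, the curved mirror is concave.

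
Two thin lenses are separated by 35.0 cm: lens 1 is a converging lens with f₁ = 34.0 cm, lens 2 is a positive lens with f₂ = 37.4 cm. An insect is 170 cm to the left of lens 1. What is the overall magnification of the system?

Lens 1: 1/d_i1 = 1/(34.0) − 1/(170) = 0.02353, so d_i1 = 42.50 cm; m₁ = −d_i1/d_o1 = -0.2500.
d_o2 = 35.0 − (42.50) = -7.500 cm (virtual object).
Lens 2: 1/d_i2 = 1/(37.4) − 1/(-7.500) = 0.1601, so d_i2 = 6.247 cm; m₂ = −d_i2/d_o2 = +0.8330.
m = m₁·m₂ = (-0.2500)(+0.8330) = -0.208.

m = -0.208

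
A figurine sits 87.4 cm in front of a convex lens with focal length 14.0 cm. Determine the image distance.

Lens equation: 1/q = 1/f − 1/p = 1/(14.00) − 1/(87.4) = 0.07143 − 0.01144 = 0.05999, so q = 16.7 cm.
The image is real, inverted and reduced, on the far side of the lens.

16.7 cm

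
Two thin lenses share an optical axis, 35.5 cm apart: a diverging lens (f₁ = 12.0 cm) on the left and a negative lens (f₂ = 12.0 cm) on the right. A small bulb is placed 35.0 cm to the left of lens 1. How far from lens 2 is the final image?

Lens 1 is diverging, so f₁ = −12.0 cm.
Lens 1: 1/d_i1 = 1/f₁ − 1/d_o1 = 1/(-12.0) − 1/(35.0) = -0.1119, so d_i1 = -8.936 cm.
The intermediate image is 8.936 cm to the left of lens 1 (virtual), which is 35.5 − (-8.936) = 44.44 cm to the left of lens 2, so d_o2 = +44.44 cm.
Lens 2 is diverging, so f₂ = −12.0 cm.
Lens 2: 1/d_i2 = 1/f₂ − 1/d_o2 = 1/(-12.0) − 1/(44.44) = -0.1058, so d_i2 = -9.45 cm.
The final image is virtual, 9.45 cm to the left of lens 2 (overall magnification ≈ 0.054).

9.45 cm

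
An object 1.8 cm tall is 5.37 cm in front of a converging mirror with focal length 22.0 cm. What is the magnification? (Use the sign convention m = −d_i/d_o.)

m = +1.32

1/d_i = 1/f − 1/d_o = 1/(22.00) − 1/(5.37) = -0.1408, so d_i = -7.104 cm.
m = −d_i/d_o = −(-7.104)/(5.37) = +1.32.
The image is virtual, upright and enlarged, behind the mirror.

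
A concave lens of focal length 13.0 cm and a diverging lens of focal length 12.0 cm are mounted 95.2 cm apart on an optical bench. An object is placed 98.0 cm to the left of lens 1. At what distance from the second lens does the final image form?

Lens 1 is diverging, so f₁ = −13.0 cm.
Lens 1: 1/d_i1 = 1/f₁ − 1/d_o1 = 1/(-13.0) − 1/(98.0) = -0.08713, so d_i1 = -11.48 cm.
The intermediate image is 11.48 cm to the left of lens 1 (virtual), which is 95.2 − (-11.48) = 106.7 cm to the left of lens 2, so d_o2 = +106.7 cm.
Lens 2 is diverging, so f₂ = −12.0 cm.
Lens 2: 1/d_i2 = 1/f₂ − 1/d_o2 = 1/(-12.0) − 1/(106.7) = -0.09271, so d_i2 = -10.8 cm.
The final image is virtual, 10.8 cm to the left of lens 2 (overall magnification ≈ 0.012).

10.8 cm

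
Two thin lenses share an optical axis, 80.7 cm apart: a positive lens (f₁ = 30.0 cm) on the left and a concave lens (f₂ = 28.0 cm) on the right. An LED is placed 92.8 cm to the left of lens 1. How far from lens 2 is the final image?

15.8 cm

Lens 1: 1/d_i1 = 1/f₁ − 1/d_o1 = 1/(30.0) − 1/(92.8) = 0.02256, so d_i1 = 44.33 cm.
The intermediate image is 44.33 cm to the right of lens 1, which is 80.7 − (44.33) = 36.37 cm to the left of lens 2, so d_o2 = +36.37 cm.
Lens 2 is diverging, so f₂ = −28.0 cm.
Lens 2: 1/d_i2 = 1/f₂ − 1/d_o2 = 1/(-28.0) − 1/(36.37) = -0.06321, so d_i2 = -15.8 cm.
The final image is virtual, 15.8 cm to the left of lens 2 (overall magnification ≈ -0.21).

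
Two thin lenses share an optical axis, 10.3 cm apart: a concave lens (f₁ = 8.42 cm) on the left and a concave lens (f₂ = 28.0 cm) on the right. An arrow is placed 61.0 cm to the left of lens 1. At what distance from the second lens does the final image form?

10.8 cm

Lens 1 is diverging, so f₁ = −8.42 cm.
Lens 1: 1/d_i1 = 1/f₁ − 1/d_o1 = 1/(-8.42) − 1/(61.0) = -0.1352, so d_i1 = -7.399 cm.
The intermediate image is 7.399 cm to the left of lens 1 (virtual), which is 10.3 − (-7.399) = 17.70 cm to the left of lens 2, so d_o2 = +17.70 cm.
Lens 2 is diverging, so f₂ = −28.0 cm.
Lens 2: 1/d_i2 = 1/f₂ − 1/d_o2 = 1/(-28.0) − 1/(17.70) = -0.09221, so d_i2 = -10.8 cm.
The final image is virtual, 10.8 cm to the left of lens 2 (overall magnification ≈ 0.074).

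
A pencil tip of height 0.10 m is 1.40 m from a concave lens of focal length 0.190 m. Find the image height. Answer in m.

For a concave lens, f = -0.190 m.
1/d_i = 1/f − 1/d_o = 1/(-0.1900) − 1/(1.40) = -5.977, so d_i = -0.1673 m.
m = −d_i/d_o = +0.1195.
|h_i| = |m|·h_o = 0.1195 × 0.10 = 0.0119 m. The image is virtual, upright and reduced, on the same side as the object.

0.0119 m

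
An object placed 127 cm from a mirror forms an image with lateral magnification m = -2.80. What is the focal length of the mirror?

m = −d_i/d_o ⇒ d_i = −m·d_o = −(-2.80)·(127) = 355.6 cm.
1/f = 1/d_o + 1/d_i = 1/(127) + 1/(355.6) = 0.01069, so f = 93.6 cm.
Since f is positive, the mirror is concave.

f = 93.6 cm (concave)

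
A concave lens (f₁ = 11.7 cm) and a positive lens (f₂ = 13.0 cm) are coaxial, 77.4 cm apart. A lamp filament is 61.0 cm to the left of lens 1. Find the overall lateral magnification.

f₁ = −11.7 cm (diverging).
Lens 1: 1/d_i1 = 1/(-11.7) − 1/(61.0) = -0.1019, so d_i1 = -9.817 cm; m₁ = −d_i1/d_o1 = +0.1609.
d_o2 = 77.4 − (-9.817) = 87.22 cm.
Lens 2: 1/d_i2 = 1/(13.0) − 1/(87.22) = 0.06546, so d_i2 = 15.28 cm; m₂ = −d_i2/d_o2 = -0.1752.
m = m₁·m₂ = (+0.1609)(-0.1752) = -0.0282.

m = -0.0282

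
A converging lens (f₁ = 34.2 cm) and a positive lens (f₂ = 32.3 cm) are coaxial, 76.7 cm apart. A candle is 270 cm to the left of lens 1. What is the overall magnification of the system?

Lens 1: 1/d_i1 = 1/(34.2) − 1/(270) = 0.02554, so d_i1 = 39.16 cm; m₁ = −d_i1/d_o1 = -0.1450.
d_o2 = 76.7 − (39.16) = 37.54 cm.
Lens 2: 1/d_i2 = 1/(32.3) − 1/(37.54) = 0.004321, so d_i2 = 231.4 cm; m₂ = −d_i2/d_o2 = -6.164.
m = m₁·m₂ = (-0.1450)(-6.164) = +0.894.

m = +0.894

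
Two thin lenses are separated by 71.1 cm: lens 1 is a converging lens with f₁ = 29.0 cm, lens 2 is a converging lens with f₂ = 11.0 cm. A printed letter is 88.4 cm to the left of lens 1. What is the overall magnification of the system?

m = +0.317

Lens 1: 1/d_i1 = 1/(29.0) − 1/(88.4) = 0.02317, so d_i1 = 43.16 cm; m₁ = −d_i1/d_o1 = -0.4882.
d_o2 = 71.1 − (43.16) = 27.94 cm.
Lens 2: 1/d_i2 = 1/(11.0) − 1/(27.94) = 0.05512, so d_i2 = 18.14 cm; m₂ = −d_i2/d_o2 = -0.6494.
m = m₁·m₂ = (-0.4882)(-0.6494) = +0.317.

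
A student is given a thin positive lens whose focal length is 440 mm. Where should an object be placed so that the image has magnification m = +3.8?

324 mm

m = −d_i/d_o ⇒ d_i = −m·d_o.
1/f = 1/d_o + 1/d_i = 1/d_o − 1/(m·d_o) = (1 − 1/m)/d_o, so d_o = f(1 − 1/m) = (440.0)(1 − 1/(+3.8)) = 324 mm.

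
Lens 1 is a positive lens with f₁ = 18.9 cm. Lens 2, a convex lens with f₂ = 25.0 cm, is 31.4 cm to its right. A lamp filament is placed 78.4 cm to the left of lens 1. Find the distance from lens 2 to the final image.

8.78 cm

Lens 1: 1/d_i1 = 1/f₁ − 1/d_o1 = 1/(18.9) − 1/(78.4) = 0.04015, so d_i1 = 24.90 cm.
The intermediate image is 24.90 cm to the right of lens 1, which is 31.4 − (24.90) = 6.500 cm to the left of lens 2, so d_o2 = +6.500 cm.
Lens 2: 1/d_i2 = 1/f₂ − 1/d_o2 = 1/(25.0) − 1/(6.500) = -0.1138, so d_i2 = -8.78 cm.
The final image is virtual, 8.78 cm to the left of lens 2 (overall magnification ≈ -0.43).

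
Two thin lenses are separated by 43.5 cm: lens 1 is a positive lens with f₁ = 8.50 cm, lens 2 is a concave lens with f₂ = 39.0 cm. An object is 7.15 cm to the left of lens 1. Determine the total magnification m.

Lens 1: 1/d_i1 = 1/(8.50) − 1/(7.15) = -0.02221, so d_i1 = -45.02 cm; m₁ = −d_i1/d_o1 = +6.297.
d_o2 = 43.5 − (-45.02) = 88.52 cm.
f₂ = −39.0 cm (diverging).
Lens 2: 1/d_i2 = 1/(-39.0) − 1/(88.52) = -0.03694, so d_i2 = -27.07 cm; m₂ = −d_i2/d_o2 = +0.3058.
m = m₁·m₂ = (+6.297)(+0.3058) = +1.93.

m = +1.93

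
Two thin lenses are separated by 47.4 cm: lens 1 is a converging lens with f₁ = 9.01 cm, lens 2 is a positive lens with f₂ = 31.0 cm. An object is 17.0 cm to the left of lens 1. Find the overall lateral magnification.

m = -12.6

Lens 1: 1/d_i1 = 1/(9.01) − 1/(17.0) = 0.05216, so d_i1 = 19.17 cm; m₁ = −d_i1/d_o1 = -1.128.
d_o2 = 47.4 − (19.17) = 28.23 cm.
Lens 2: 1/d_i2 = 1/(31.0) − 1/(28.23) = -0.003165, so d_i2 = -315.9 cm; m₂ = −d_i2/d_o2 = +11.19.
m = m₁·m₂ = (-1.128)(+11.19) = -12.6.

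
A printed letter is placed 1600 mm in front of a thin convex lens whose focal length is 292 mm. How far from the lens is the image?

357 mm

Lens equation: 1/s_i = 1/f − 1/s_o = 1/(292.0) − 1/(1600) = 0.003425 − 0.0006250 = 0.002800, so s_i = 357 mm.
The image is real, inverted and reduced, on the far side of the lens.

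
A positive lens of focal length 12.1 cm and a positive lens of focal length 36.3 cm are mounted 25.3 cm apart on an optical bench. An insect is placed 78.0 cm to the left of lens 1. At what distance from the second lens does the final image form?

Lens 1: 1/d_i1 = 1/f₁ − 1/d_o1 = 1/(12.1) − 1/(78.0) = 0.06982, so d_i1 = 14.32 cm.
The intermediate image is 14.32 cm to the right of lens 1, which is 25.3 − (14.32) = 10.98 cm to the left of lens 2, so d_o2 = +10.98 cm.
Lens 2: 1/d_i2 = 1/f₂ − 1/d_o2 = 1/(36.3) − 1/(10.98) = -0.06353, so d_i2 = -15.7 cm.
The final image is virtual, 15.7 cm to the left of lens 2 (overall magnification ≈ -0.26).

15.7 cm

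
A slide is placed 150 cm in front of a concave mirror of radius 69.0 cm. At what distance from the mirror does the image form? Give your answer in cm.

f = R/2 = 69.0/2 = 34.50 cm.
Mirror equation: 1/s_i = 1/f − 1/s_o = 1/(34.50) − 1/(150) = 0.02899 − 0.006667 = 0.02232, so s_i = 44.8 cm.
The image is real, inverted and reduced, in front of the mirror.

44.8 cm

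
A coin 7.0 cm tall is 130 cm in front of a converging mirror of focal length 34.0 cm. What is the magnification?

1/d_i = 1/f − 1/d_o = 1/(34.00) − 1/(130) = 0.02172, so d_i = 46.04 cm.
m = −d_i/d_o = −(46.04)/(130) = -0.354.
The image is real, inverted and reduced, in front of the mirror.

m = -0.354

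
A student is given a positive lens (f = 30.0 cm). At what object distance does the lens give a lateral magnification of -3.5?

m = −d_i/d_o ⇒ d_i = −m·d_o.
1/f = 1/d_o + 1/d_i = 1/d_o − 1/(m·d_o) = (1 − 1/m)/d_o, so d_o = f(1 − 1/m) = (30.00)(1 − 1/(-3.5)) = 38.6 cm.

38.6 cm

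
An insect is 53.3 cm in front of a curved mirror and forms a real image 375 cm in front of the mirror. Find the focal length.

f = 46.7 cm (concave)

Real image ⇒ d_i = +375 cm.
1/f = 1/d_o + 1/d_i = 1/(53.3) + 1/(375) = 0.02143, so f = 46.7 cm.
Since f is positive, the curved mirror is concave.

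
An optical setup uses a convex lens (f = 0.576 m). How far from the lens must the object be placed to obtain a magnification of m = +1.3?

0.133 m

m = −d_i/d_o ⇒ d_i = −m·d_o.
1/f = 1/d_o + 1/d_i = 1/d_o − 1/(m·d_o) = (1 − 1/m)/d_o, so d_o = f(1 − 1/m) = (0.5760)(1 − 1/(+1.3)) = 0.133 m.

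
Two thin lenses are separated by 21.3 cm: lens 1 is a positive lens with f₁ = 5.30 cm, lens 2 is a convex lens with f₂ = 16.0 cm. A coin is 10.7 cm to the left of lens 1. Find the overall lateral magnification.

m = -3.02

Lens 1: 1/d_i1 = 1/(5.30) − 1/(10.7) = 0.09522, so d_i1 = 10.50 cm; m₁ = −d_i1/d_o1 = -0.9813.
d_o2 = 21.3 − (10.50) = 10.80 cm.
Lens 2: 1/d_i2 = 1/(16.0) − 1/(10.80) = -0.03009, so d_i2 = -33.23 cm; m₂ = −d_i2/d_o2 = +3.077.
m = m₁·m₂ = (-0.9813)(+3.077) = -3.02.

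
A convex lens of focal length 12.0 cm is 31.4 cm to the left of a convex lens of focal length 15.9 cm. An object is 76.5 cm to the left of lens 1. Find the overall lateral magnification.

Lens 1: 1/d_i1 = 1/(12.0) − 1/(76.5) = 0.07026, so d_i1 = 14.23 cm; m₁ = −d_i1/d_o1 = -0.1860.
d_o2 = 31.4 − (14.23) = 17.17 cm.
Lens 2: 1/d_i2 = 1/(15.9) − 1/(17.17) = 0.004652, so d_i2 = 215.0 cm; m₂ = −d_i2/d_o2 = -12.52.
m = m₁·m₂ = (-0.1860)(-12.52) = +2.33.

m = +2.33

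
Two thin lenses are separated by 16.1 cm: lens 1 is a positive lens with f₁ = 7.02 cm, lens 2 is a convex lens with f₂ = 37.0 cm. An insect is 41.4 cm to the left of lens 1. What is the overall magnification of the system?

Lens 1: 1/d_i1 = 1/(7.02) − 1/(41.4) = 0.1183, so d_i1 = 8.453 cm; m₁ = −d_i1/d_o1 = -0.2042.
d_o2 = 16.1 − (8.453) = 7.647 cm.
Lens 2: 1/d_i2 = 1/(37.0) − 1/(7.647) = -0.1037, so d_i2 = -9.639 cm; m₂ = −d_i2/d_o2 = +1.261.
m = m₁·m₂ = (-0.2042)(+1.261) = -0.257.

m = -0.257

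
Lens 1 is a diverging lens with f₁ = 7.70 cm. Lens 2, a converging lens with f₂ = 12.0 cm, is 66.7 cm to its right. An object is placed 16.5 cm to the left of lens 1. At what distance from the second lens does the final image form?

14.4 cm

Lens 1 is diverging, so f₁ = −7.70 cm.
Lens 1: 1/d_i1 = 1/f₁ − 1/d_o1 = 1/(-7.70) − 1/(16.5) = -0.1905, so d_i1 = -5.250 cm.
The intermediate image is 5.250 cm to the left of lens 1 (virtual), which is 66.7 − (-5.250) = 71.95 cm to the left of lens 2, so d_o2 = +71.95 cm.
Lens 2: 1/d_i2 = 1/f₂ − 1/d_o2 = 1/(12.0) − 1/(71.95) = 0.06943, so d_i2 = 14.4 cm.
The final image is real, 14.4 cm to the right of lens 2 (overall magnification ≈ -0.064).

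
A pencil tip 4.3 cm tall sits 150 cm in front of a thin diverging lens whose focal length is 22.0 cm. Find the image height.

0.550 cm

For a diverging lens, f = -22.0 cm.
1/d_i = 1/f − 1/d_o = 1/(-22.00) − 1/(150) = -0.05212, so d_i = -19.19 cm.
m = −d_i/d_o = +0.1279.
|h_i| = |m|·h_o = 0.1279 × 4.3 = 0.550 cm. The image is virtual, upright and reduced, on the same side as the object.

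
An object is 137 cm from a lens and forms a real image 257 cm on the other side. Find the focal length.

Real image ⇒ d_i = +257 cm.
1/f = 1/d_o + 1/d_i = 1/(137) + 1/(257) = 0.01119, so f = 89.4 cm.
Since f is positive, the lens is converging.

f = 89.4 cm (converging)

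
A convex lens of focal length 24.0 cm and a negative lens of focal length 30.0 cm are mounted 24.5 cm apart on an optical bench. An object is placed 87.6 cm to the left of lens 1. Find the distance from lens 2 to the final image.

12.0 cm

Lens 1: 1/d_i1 = 1/f₁ − 1/d_o1 = 1/(24.0) − 1/(87.6) = 0.03025, so d_i1 = 33.06 cm.
The intermediate image is 33.06 cm to the right of lens 1, which lies 8.560 cm to the right of lens 2 — a virtual object — so d_o2 = −8.560 cm.
Lens 2 is diverging, so f₂ = −30.0 cm.
Lens 2: 1/d_i2 = 1/f₂ − 1/d_o2 = 1/(-30.0) − 1/(-8.560) = 0.08349, so d_i2 = 12.0 cm.
The final image is real, 12.0 cm to the right of lens 2 (overall magnification ≈ -0.53).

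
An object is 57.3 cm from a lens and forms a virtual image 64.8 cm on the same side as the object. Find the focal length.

Virtual image ⇒ d_i = −64.8 cm.
1/f = 1/d_o + 1/d_i = 1/(57.3) + 1/(-64.8) = 0.002020, so f = 495 cm.
Since f is positive, the lens is converging.

f = 495 cm (converging)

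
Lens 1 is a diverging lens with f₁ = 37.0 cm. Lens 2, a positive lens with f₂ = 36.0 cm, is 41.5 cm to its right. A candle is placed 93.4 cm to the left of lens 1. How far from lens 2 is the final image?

Lens 1 is diverging, so f₁ = −37.0 cm.
Lens 1: 1/d_i1 = 1/f₁ − 1/d_o1 = 1/(-37.0) − 1/(93.4) = -0.03773, so d_i1 = -26.50 cm.
The intermediate image is 26.50 cm to the left of lens 1 (virtual), which is 41.5 − (-26.50) = 68.00 cm to the left of lens 2, so d_o2 = +68.00 cm.
Lens 2: 1/d_i2 = 1/f₂ − 1/d_o2 = 1/(36.0) − 1/(68.00) = 0.01307, so d_i2 = 76.5 cm.
The final image is real, 76.5 cm to the right of lens 2 (overall magnification ≈ -0.32).

76.5 cm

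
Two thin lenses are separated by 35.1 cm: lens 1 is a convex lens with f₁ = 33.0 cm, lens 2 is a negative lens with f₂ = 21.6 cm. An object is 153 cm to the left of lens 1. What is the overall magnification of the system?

Lens 1: 1/d_i1 = 1/(33.0) − 1/(153) = 0.02377, so d_i1 = 42.08 cm; m₁ = −d_i1/d_o1 = -0.2750.
d_o2 = 35.1 − (42.08) = -6.980 cm (virtual object).
f₂ = −21.6 cm (diverging).
Lens 2: 1/d_i2 = 1/(-21.6) − 1/(-6.980) = 0.09697, so d_i2 = 10.31 cm; m₂ = −d_i2/d_o2 = +1.477.
m = m₁·m₂ = (-0.2750)(+1.477) = -0.406.

m = -0.406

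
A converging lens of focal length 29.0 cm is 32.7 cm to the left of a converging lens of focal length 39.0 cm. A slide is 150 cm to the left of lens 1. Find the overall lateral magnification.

Lens 1: 1/d_i1 = 1/(29.0) − 1/(150) = 0.02782, so d_i1 = 35.95 cm; m₁ = −d_i1/d_o1 = -0.2397.
d_o2 = 32.7 − (35.95) = -3.250 cm (virtual object).
Lens 2: 1/d_i2 = 1/(39.0) − 1/(-3.250) = 0.3333, so d_i2 = 3.000 cm; m₂ = −d_i2/d_o2 = +0.9231.
m = m₁·m₂ = (-0.2397)(+0.9231) = -0.221.

m = -0.221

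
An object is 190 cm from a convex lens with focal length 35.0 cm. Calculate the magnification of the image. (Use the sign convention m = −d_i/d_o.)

m = -0.226

1/d_i = 1/f − 1/d_o = 1/(35.00) − 1/(190) = 0.02331, so d_i = 42.90 cm.
m = −d_i/d_o = −(42.90)/(190) = -0.226.
The image is real, inverted and reduced, on the far side of the lens.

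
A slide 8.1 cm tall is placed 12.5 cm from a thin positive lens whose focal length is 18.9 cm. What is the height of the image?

23.9 cm

1/d_i = 1/f − 1/d_o = 1/(18.90) − 1/(12.5) = -0.02709, so d_i = -36.91 cm.
m = −d_i/d_o = +2.953.
|h_i| = |m|·h_o = 2.953 × 8.1 = 23.9 cm. The image is virtual, upright and enlarged, on the same side as the object.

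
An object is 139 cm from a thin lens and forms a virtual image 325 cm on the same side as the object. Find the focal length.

Virtual image ⇒ d_i = −325 cm.
1/f = 1/d_o + 1/d_i = 1/(139) + 1/(-325) = 0.004117, so f = 243 cm.
Since f is positive, the thin lens is converging.

f = 243 cm (converging)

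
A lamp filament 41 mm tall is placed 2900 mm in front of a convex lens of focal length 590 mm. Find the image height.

1/d_i = 1/f − 1/d_o = 1/(590.0) − 1/(2900) = 0.001350, so d_i = 740.7 mm.
m = −d_i/d_o = -0.2554.
|h_i| = |m|·h_o = 0.2554 × 41 = 10.5 mm. The image is real, inverted and reduced, on the far side of the lens.

10.5 mm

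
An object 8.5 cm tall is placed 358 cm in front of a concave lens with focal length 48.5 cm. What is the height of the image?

1.01 cm

For a concave lens, f = -48.5 cm.
1/d_i = 1/f − 1/d_o = 1/(-48.50) − 1/(358) = -0.02341, so d_i = -42.71 cm.
m = −d_i/d_o = +0.1193.
|h_i| = |m|·h_o = 0.1193 × 8.5 = 1.01 cm. The image is virtual, upright and reduced, on the same side as the object.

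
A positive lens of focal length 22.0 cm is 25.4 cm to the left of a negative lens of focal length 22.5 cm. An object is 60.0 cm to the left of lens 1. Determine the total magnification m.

m = -0.990

Lens 1: 1/d_i1 = 1/(22.0) − 1/(60.0) = 0.02879, so d_i1 = 34.74 cm; m₁ = −d_i1/d_o1 = -0.5790.
d_o2 = 25.4 − (34.74) = -9.340 cm (virtual object).
f₂ = −22.5 cm (diverging).
Lens 2: 1/d_i2 = 1/(-22.5) − 1/(-9.340) = 0.06262, so d_i2 = 15.97 cm; m₂ = −d_i2/d_o2 = +1.710.
m = m₁·m₂ = (-0.5790)(+1.710) = -0.990.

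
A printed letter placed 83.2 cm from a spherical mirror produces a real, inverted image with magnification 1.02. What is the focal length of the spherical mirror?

f = 42.0 cm (concave)

m = −d_i/d_o ⇒ d_i = −m·d_o = −(-1.02)·(83.2) = 84.86 cm.
1/f = 1/d_o + 1/d_i = 1/(83.2) + 1/(84.86) = 0.02380, so f = 42.0 cm.
Since f is positive, the spherical mirror is concave.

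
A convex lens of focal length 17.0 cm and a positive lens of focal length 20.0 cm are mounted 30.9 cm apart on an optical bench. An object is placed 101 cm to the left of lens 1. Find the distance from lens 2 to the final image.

21.9 cm

Lens 1: 1/d_i1 = 1/f₁ − 1/d_o1 = 1/(17.0) − 1/(101) = 0.04892, so d_i1 = 20.44 cm.
The intermediate image is 20.44 cm to the right of lens 1, which is 30.9 − (20.44) = 10.46 cm to the left of lens 2, so d_o2 = +10.46 cm.
Lens 2: 1/d_i2 = 1/f₂ − 1/d_o2 = 1/(20.0) − 1/(10.46) = -0.04560, so d_i2 = -21.9 cm.
The final image is virtual, 21.9 cm to the left of lens 2 (overall magnification ≈ -0.42).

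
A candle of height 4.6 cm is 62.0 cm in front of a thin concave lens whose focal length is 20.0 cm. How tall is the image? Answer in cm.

1.12 cm

For a concave lens, f = -20.0 cm.
1/d_i = 1/f − 1/d_o = 1/(-20.00) − 1/(62.0) = -0.06613, so d_i = -15.12 cm.
m = −d_i/d_o = +0.2439.
|h_i| = |m|·h_o = 0.2439 × 4.6 = 1.12 cm. The image is virtual, upright and reduced, on the same side as the object.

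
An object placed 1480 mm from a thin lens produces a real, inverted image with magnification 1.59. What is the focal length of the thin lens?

f = 909 mm (converging)

m = −d_i/d_o ⇒ d_i = −m·d_o = −(-1.59)·(1480) = 2353 mm.
1/f = 1/d_o + 1/d_i = 1/(1480) + 1/(2353) = 0.001101, so f = 909 mm.
Since f is positive, the thin lens is converging.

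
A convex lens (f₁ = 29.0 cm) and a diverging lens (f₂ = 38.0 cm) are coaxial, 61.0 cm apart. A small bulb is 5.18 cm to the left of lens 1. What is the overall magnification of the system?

m = +0.439

Lens 1: 1/d_i1 = 1/(29.0) − 1/(5.18) = -0.1586, so d_i1 = -6.306 cm; m₁ = −d_i1/d_o1 = +1.217.
d_o2 = 61.0 − (-6.306) = 67.31 cm.
f₂ = −38.0 cm (diverging).
Lens 2: 1/d_i2 = 1/(-38.0) − 1/(67.31) = -0.04117, so d_i2 = -24.29 cm; m₂ = −d_i2/d_o2 = +0.3608.
m = m₁·m₂ = (+1.217)(+0.3608) = +0.439.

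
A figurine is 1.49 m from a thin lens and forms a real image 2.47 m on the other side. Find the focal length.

f = 0.929 m (converging)

Real image ⇒ d_i = +2.47 m.
1/f = 1/d_o + 1/d_i = 1/(1.49) + 1/(2.47) = 1.076, so f = 0.929 m.
Since f is positive, the thin lens is converging.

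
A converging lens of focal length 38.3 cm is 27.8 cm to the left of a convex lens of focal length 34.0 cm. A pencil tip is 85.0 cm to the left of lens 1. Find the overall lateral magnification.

Lens 1: 1/d_i1 = 1/(38.3) − 1/(85.0) = 0.01434, so d_i1 = 69.71 cm; m₁ = −d_i1/d_o1 = -0.8201.
d_o2 = 27.8 − (69.71) = -41.91 cm (virtual object).
Lens 2: 1/d_i2 = 1/(34.0) − 1/(-41.91) = 0.05327, so d_i2 = 18.77 cm; m₂ = −d_i2/d_o2 = +0.4479.
m = m₁·m₂ = (-0.8201)(+0.4479) = -0.367.

m = -0.367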